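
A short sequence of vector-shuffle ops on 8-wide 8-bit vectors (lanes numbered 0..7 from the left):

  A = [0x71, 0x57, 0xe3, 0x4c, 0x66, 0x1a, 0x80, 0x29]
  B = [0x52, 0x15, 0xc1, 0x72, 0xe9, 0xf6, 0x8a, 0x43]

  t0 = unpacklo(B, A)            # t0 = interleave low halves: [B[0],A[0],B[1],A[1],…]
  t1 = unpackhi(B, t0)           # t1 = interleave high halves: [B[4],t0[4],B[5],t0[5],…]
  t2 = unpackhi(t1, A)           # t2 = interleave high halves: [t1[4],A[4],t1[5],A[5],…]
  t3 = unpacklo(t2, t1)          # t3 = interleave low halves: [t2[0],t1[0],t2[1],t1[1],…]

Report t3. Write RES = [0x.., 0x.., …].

RES = [0x8a, 0xe9, 0x66, 0xc1, 0x72, 0xf6, 0x1a, 0xe3]

  t0: 52 71 15 57 c1 e3 72 4c
  t1: e9 c1 f6 e3 8a 72 43 4c
  t2: 8a 66 72 1a 43 80 4c 29
  t3: 8a e9 66 c1 72 f6 1a e3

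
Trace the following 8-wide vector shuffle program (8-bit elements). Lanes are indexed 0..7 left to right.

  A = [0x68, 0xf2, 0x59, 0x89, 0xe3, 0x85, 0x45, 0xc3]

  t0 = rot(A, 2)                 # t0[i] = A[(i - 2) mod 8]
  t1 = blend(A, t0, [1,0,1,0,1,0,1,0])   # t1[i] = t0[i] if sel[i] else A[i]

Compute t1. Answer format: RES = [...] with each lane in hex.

t0 = [0x45, 0xc3, 0x68, 0xf2, 0x59, 0x89, 0xe3, 0x85]
t1 = [0x45, 0xf2, 0x68, 0x89, 0x59, 0x85, 0xe3, 0xc3]

RES = [ 0x45  0xf2  0x68  0x89  0x59  0x85  0xe3  0xc3 ]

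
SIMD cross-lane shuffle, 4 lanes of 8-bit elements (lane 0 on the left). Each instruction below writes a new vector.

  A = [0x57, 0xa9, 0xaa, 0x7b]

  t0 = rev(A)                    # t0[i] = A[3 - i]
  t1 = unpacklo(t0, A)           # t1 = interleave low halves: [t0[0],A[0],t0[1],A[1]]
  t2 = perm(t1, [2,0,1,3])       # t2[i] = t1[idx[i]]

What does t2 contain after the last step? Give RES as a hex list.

→ t0 |7b|aa|a9|57|
→ t1 |7b|57|aa|a9|
→ t2 |aa|7b|57|a9|

RES = [ 0xaa  0x7b  0x57  0xa9 ]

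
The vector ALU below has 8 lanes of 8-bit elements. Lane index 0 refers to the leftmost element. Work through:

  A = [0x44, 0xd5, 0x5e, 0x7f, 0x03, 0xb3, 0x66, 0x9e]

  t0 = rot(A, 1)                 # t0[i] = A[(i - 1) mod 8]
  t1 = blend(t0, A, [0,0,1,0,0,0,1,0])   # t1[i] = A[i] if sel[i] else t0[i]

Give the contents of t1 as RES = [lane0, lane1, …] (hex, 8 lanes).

RES = [ 0x9e  0x44  0x5e  0x5e  0x7f  0x03  0x66  0x66 ]

→ t0 |9e|44|d5|5e|7f|03|b3|66|
→ t1 |9e|44|5e|5e|7f|03|66|66|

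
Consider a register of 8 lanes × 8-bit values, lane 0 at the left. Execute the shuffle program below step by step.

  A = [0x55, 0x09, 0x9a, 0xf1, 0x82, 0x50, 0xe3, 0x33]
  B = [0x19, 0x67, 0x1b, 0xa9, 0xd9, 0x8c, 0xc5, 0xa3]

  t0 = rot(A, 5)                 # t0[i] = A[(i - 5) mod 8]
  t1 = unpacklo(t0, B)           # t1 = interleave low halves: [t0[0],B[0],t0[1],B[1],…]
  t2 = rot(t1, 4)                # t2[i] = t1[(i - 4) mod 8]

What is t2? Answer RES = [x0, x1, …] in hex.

  t0: f1 82 50 e3 33 55 09 9a
  t1: f1 19 82 67 50 1b e3 a9
  t2: 50 1b e3 a9 f1 19 82 67

RES = [ 0x50  0x1b  0xe3  0xa9  0xf1  0x19  0x82  0x67 ]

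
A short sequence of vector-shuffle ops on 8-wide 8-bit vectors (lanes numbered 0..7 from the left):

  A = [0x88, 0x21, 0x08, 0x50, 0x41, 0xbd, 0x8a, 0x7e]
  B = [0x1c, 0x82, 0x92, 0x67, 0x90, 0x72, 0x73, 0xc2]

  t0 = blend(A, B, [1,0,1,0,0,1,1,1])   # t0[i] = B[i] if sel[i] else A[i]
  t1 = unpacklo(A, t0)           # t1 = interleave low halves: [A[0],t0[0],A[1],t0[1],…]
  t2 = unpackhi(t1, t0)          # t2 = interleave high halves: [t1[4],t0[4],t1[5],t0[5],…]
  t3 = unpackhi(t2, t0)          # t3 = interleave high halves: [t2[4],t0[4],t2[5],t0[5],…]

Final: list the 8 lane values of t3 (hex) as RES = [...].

RES = [0x50, 0x41, 0x73, 0x72, 0x50, 0x73, 0xc2, 0xc2]

t0 = [0x1c, 0x21, 0x92, 0x50, 0x41, 0x72, 0x73, 0xc2]
t1 = [0x88, 0x1c, 0x21, 0x21, 0x08, 0x92, 0x50, 0x50]
t2 = [0x08, 0x41, 0x92, 0x72, 0x50, 0x73, 0x50, 0xc2]
t3 = [0x50, 0x41, 0x73, 0x72, 0x50, 0x73, 0xc2, 0xc2]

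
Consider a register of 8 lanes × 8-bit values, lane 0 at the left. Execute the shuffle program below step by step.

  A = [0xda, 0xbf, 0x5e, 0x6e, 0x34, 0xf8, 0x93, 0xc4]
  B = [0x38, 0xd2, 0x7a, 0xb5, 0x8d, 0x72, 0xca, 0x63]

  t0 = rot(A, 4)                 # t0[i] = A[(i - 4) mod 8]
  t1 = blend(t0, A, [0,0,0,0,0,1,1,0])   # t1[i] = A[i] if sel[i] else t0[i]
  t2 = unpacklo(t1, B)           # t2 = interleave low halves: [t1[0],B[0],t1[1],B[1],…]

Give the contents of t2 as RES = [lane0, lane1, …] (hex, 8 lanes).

  t0: 34 f8 93 c4 da bf 5e 6e
  t1: 34 f8 93 c4 da f8 93 6e
  t2: 34 38 f8 d2 93 7a c4 b5

RES = [0x34, 0x38, 0xf8, 0xd2, 0x93, 0x7a, 0xc4, 0xb5]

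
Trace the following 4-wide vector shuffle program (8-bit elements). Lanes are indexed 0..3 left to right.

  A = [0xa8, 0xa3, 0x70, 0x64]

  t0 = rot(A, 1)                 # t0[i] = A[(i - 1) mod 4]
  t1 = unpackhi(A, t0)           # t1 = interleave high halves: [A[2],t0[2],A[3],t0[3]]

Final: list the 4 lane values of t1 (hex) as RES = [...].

→ t0 |64|a8|a3|70|
→ t1 |70|a3|64|70|

RES = [0x70, 0xa3, 0x64, 0x70]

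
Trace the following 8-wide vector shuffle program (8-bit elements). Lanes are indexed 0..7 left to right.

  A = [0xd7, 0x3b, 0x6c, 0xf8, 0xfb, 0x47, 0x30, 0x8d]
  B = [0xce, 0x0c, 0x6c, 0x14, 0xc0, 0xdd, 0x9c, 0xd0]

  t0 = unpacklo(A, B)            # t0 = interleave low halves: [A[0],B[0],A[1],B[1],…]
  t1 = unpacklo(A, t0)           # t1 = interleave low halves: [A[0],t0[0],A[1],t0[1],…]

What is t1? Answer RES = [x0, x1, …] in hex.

RES = [ 0xd7  0xd7  0x3b  0xce  0x6c  0x3b  0xf8  0x0c ]

t0 = [0xd7, 0xce, 0x3b, 0x0c, 0x6c, 0x6c, 0xf8, 0x14]
t1 = [0xd7, 0xd7, 0x3b, 0xce, 0x6c, 0x3b, 0xf8, 0x0c]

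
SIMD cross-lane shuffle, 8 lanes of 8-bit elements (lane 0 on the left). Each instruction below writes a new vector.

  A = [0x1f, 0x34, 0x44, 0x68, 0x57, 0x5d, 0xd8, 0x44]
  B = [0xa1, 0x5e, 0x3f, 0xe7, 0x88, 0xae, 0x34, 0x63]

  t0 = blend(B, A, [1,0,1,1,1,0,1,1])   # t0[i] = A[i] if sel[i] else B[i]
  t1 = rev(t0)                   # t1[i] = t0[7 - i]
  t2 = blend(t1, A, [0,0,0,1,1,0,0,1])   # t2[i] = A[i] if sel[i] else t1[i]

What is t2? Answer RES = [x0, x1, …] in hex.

  t0: 1f 5e 44 68 57 ae d8 44
  t1: 44 d8 ae 57 68 44 5e 1f
  t2: 44 d8 ae 68 57 44 5e 44

RES = [ 0x44  0xd8  0xae  0x68  0x57  0x44  0x5e  0x44 ]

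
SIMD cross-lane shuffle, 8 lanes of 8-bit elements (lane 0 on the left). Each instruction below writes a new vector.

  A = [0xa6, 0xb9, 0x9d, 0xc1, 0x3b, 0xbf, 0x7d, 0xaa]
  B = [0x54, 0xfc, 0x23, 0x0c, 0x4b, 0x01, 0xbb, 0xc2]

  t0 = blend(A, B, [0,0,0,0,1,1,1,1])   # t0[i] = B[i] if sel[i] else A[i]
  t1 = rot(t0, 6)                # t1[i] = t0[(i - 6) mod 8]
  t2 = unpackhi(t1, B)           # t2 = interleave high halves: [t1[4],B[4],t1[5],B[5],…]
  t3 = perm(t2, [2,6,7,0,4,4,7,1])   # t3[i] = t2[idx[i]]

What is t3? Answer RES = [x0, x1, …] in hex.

RES = [ 0xc2  0xb9  0xc2  0xbb  0xa6  0xa6  0xc2  0x4b ]

t0 = [0xa6, 0xb9, 0x9d, 0xc1, 0x4b, 0x01, 0xbb, 0xc2]
t1 = [0x9d, 0xc1, 0x4b, 0x01, 0xbb, 0xc2, 0xa6, 0xb9]
t2 = [0xbb, 0x4b, 0xc2, 0x01, 0xa6, 0xbb, 0xb9, 0xc2]
t3 = [0xc2, 0xb9, 0xc2, 0xbb, 0xa6, 0xa6, 0xc2, 0x4b]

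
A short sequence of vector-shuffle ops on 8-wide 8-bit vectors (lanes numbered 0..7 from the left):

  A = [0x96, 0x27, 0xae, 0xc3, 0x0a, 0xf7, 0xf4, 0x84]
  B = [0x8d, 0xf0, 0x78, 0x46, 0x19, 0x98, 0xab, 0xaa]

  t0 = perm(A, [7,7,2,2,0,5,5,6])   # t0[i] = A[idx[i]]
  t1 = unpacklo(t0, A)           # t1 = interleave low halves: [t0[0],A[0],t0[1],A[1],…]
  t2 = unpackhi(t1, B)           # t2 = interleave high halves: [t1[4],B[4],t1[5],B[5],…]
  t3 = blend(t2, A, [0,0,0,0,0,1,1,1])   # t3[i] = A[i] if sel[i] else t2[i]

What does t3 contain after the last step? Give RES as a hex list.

RES = [ 0xae  0x19  0xae  0x98  0xae  0xf7  0xf4  0x84 ]

t0 = [0x84, 0x84, 0xae, 0xae, 0x96, 0xf7, 0xf7, 0xf4]
t1 = [0x84, 0x96, 0x84, 0x27, 0xae, 0xae, 0xae, 0xc3]
t2 = [0xae, 0x19, 0xae, 0x98, 0xae, 0xab, 0xc3, 0xaa]
t3 = [0xae, 0x19, 0xae, 0x98, 0xae, 0xf7, 0xf4, 0x84]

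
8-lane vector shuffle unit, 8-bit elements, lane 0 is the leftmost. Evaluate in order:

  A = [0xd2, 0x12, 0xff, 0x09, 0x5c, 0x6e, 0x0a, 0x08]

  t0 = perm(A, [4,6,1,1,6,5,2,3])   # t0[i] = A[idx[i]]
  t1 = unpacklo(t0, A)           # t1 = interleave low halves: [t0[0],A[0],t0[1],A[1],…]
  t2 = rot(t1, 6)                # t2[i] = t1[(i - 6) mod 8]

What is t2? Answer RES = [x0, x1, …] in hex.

t0 = [0x5c, 0x0a, 0x12, 0x12, 0x0a, 0x6e, 0xff, 0x09]
t1 = [0x5c, 0xd2, 0x0a, 0x12, 0x12, 0xff, 0x12, 0x09]
t2 = [0x0a, 0x12, 0x12, 0xff, 0x12, 0x09, 0x5c, 0xd2]

RES = [ 0x0a  0x12  0x12  0xff  0x12  0x09  0x5c  0xd2 ]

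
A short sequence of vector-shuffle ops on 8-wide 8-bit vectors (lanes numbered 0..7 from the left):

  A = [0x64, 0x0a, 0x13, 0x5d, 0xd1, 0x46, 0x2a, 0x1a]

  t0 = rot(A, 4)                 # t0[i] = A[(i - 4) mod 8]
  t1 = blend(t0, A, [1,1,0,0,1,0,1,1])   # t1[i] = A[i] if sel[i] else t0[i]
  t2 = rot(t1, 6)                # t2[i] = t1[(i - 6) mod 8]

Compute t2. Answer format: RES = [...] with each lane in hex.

  t0: d1 46 2a 1a 64 0a 13 5d
  t1: 64 0a 2a 1a d1 0a 2a 1a
  t2: 2a 1a d1 0a 2a 1a 64 0a

RES = [ 0x2a  0x1a  0xd1  0x0a  0x2a  0x1a  0x64  0x0a ]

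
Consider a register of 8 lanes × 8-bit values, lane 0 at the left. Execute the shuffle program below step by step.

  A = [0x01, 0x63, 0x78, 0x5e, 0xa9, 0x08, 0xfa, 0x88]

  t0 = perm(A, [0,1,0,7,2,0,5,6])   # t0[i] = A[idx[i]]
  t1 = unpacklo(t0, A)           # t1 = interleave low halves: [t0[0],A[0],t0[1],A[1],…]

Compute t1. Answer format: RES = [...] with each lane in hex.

  t0: 01 63 01 88 78 01 08 fa
  t1: 01 01 63 63 01 78 88 5e

RES = [0x01, 0x01, 0x63, 0x63, 0x01, 0x78, 0x88, 0x5e]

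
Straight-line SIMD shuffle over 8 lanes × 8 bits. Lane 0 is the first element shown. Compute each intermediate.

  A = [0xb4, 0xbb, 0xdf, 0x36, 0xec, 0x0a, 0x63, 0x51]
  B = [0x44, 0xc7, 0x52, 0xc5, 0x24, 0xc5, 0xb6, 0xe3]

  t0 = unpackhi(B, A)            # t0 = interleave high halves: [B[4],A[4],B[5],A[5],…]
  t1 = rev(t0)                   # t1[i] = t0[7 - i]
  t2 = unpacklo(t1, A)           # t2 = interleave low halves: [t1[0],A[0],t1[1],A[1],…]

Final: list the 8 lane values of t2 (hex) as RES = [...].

RES = [ 0x51  0xb4  0xe3  0xbb  0x63  0xdf  0xb6  0x36 ]

→ t0 |24|ec|c5|0a|b6|63|e3|51|
→ t1 |51|e3|63|b6|0a|c5|ec|24|
→ t2 |51|b4|e3|bb|63|df|b6|36|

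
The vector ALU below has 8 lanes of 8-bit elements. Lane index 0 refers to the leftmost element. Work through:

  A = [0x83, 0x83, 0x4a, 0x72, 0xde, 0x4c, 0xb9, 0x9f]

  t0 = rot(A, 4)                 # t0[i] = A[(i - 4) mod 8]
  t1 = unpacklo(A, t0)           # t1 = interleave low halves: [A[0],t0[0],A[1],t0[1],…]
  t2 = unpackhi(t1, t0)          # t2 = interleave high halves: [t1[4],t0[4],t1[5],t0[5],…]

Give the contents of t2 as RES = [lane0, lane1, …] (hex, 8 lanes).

t0 = [0xde, 0x4c, 0xb9, 0x9f, 0x83, 0x83, 0x4a, 0x72]
t1 = [0x83, 0xde, 0x83, 0x4c, 0x4a, 0xb9, 0x72, 0x9f]
t2 = [0x4a, 0x83, 0xb9, 0x83, 0x72, 0x4a, 0x9f, 0x72]

RES = [ 0x4a  0x83  0xb9  0x83  0x72  0x4a  0x9f  0x72 ]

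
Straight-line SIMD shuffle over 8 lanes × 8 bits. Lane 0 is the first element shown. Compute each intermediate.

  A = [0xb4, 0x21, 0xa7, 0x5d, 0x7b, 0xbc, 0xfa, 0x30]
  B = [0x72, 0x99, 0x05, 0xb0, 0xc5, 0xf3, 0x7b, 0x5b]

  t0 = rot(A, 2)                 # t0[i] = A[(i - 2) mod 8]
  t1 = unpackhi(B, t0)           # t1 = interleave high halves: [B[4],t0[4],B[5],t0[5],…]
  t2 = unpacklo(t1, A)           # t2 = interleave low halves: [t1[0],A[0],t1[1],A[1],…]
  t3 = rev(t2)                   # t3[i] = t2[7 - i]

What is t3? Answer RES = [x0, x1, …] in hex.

RES = [0x5d, 0x5d, 0xa7, 0xf3, 0x21, 0xa7, 0xb4, 0xc5]

→ t0 |fa|30|b4|21|a7|5d|7b|bc|
→ t1 |c5|a7|f3|5d|7b|7b|5b|bc|
→ t2 |c5|b4|a7|21|f3|a7|5d|5d|
→ t3 |5d|5d|a7|f3|21|a7|b4|c5|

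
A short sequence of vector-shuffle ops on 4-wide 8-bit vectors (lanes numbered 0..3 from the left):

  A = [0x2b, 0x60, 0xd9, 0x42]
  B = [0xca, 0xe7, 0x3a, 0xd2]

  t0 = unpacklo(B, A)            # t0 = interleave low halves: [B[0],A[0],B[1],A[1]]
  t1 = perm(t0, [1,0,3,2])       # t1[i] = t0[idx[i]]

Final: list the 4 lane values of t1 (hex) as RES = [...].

t0 = [0xca, 0x2b, 0xe7, 0x60]
t1 = [0x2b, 0xca, 0x60, 0xe7]

RES = [0x2b, 0xca, 0x60, 0xe7]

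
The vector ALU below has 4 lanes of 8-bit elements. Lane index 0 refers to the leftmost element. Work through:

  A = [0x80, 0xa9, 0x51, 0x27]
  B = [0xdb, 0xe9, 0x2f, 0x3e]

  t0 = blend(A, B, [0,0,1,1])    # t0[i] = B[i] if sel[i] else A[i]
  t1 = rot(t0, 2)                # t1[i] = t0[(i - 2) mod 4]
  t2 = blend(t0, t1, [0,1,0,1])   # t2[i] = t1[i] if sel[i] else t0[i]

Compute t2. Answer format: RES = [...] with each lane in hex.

→ t0 |80|a9|2f|3e|
→ t1 |2f|3e|80|a9|
→ t2 |80|3e|2f|a9|

RES = [ 0x80  0x3e  0x2f  0xa9 ]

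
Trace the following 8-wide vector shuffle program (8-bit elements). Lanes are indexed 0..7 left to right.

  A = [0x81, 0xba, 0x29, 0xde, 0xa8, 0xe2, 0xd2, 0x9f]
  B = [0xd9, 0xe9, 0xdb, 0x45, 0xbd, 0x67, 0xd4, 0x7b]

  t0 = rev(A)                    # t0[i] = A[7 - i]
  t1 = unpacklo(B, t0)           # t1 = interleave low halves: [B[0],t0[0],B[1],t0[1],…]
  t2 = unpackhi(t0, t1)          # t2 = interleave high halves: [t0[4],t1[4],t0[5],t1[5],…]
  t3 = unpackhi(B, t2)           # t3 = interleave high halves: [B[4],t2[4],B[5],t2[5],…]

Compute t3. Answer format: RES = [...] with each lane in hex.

RES = [0xbd, 0xba, 0x67, 0x45, 0xd4, 0x81, 0x7b, 0xa8]

→ t0 |9f|d2|e2|a8|de|29|ba|81|
→ t1 |d9|9f|e9|d2|db|e2|45|a8|
→ t2 |de|db|29|e2|ba|45|81|a8|
→ t3 |bd|ba|67|45|d4|81|7b|a8|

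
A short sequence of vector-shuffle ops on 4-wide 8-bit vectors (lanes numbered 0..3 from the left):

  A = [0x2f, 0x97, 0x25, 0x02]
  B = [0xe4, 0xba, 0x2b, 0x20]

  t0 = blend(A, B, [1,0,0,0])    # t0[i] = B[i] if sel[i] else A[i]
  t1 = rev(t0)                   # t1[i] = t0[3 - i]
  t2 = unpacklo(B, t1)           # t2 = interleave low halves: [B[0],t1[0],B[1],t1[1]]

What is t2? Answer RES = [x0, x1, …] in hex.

RES = [ 0xe4  0x02  0xba  0x25 ]

t0 = [0xe4, 0x97, 0x25, 0x02]
t1 = [0x02, 0x25, 0x97, 0xe4]
t2 = [0xe4, 0x02, 0xba, 0x25]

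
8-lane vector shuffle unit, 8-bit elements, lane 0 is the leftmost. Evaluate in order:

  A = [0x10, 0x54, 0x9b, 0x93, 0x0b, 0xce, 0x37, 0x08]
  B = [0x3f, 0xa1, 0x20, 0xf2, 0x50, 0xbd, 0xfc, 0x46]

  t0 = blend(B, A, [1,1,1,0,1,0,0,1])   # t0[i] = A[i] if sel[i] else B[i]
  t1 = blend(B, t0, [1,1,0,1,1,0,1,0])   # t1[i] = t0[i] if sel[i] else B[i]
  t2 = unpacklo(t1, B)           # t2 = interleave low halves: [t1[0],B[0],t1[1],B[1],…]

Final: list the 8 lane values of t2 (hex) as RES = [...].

→ t0 |10|54|9b|f2|0b|bd|fc|08|
→ t1 |10|54|20|f2|0b|bd|fc|46|
→ t2 |10|3f|54|a1|20|20|f2|f2|

RES = [ 0x10  0x3f  0x54  0xa1  0x20  0x20  0xf2  0xf2 ]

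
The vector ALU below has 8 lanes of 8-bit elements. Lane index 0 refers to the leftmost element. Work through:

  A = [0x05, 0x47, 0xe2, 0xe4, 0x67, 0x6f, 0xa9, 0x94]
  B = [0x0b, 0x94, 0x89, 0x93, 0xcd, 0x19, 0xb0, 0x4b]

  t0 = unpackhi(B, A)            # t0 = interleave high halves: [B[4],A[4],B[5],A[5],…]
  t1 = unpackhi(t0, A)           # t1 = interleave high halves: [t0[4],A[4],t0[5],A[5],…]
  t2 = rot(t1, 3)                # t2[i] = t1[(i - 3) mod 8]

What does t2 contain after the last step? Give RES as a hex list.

→ t0 |cd|67|19|6f|b0|a9|4b|94|
→ t1 |b0|67|a9|6f|4b|a9|94|94|
→ t2 |a9|94|94|b0|67|a9|6f|4b|

RES = [0xa9, 0x94, 0x94, 0xb0, 0x67, 0xa9, 0x6f, 0x4b]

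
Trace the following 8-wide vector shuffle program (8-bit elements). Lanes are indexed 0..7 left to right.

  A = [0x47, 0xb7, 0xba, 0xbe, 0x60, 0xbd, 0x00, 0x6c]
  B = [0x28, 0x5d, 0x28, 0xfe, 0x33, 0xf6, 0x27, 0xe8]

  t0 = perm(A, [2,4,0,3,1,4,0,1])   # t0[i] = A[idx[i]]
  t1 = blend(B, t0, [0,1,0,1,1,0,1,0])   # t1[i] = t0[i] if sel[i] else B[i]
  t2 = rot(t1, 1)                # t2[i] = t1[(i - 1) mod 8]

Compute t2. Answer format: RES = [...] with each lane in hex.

RES = [0xe8, 0x28, 0x60, 0x28, 0xbe, 0xb7, 0xf6, 0x47]

  t0: ba 60 47 be b7 60 47 b7
  t1: 28 60 28 be b7 f6 47 e8
  t2: e8 28 60 28 be b7 f6 47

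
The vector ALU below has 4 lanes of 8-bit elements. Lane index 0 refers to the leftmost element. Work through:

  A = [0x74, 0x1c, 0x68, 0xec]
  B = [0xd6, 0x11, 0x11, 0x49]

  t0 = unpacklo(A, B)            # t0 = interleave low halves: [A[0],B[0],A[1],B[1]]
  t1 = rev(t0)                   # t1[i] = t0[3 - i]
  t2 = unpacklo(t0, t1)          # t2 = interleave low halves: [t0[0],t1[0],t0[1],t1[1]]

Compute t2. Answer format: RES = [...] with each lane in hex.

  t0: 74 d6 1c 11
  t1: 11 1c d6 74
  t2: 74 11 d6 1c

RES = [ 0x74  0x11  0xd6  0x1c ]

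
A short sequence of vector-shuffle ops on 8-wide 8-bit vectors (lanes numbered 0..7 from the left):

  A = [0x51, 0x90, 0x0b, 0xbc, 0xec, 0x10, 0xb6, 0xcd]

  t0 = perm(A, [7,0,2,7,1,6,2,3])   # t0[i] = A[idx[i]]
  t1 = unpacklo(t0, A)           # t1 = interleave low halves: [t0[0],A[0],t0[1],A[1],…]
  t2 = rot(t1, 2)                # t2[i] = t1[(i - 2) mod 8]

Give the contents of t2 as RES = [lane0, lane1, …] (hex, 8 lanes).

RES = [0xcd, 0xbc, 0xcd, 0x51, 0x51, 0x90, 0x0b, 0x0b]

  t0: cd 51 0b cd 90 b6 0b bc
  t1: cd 51 51 90 0b 0b cd bc
  t2: cd bc cd 51 51 90 0b 0b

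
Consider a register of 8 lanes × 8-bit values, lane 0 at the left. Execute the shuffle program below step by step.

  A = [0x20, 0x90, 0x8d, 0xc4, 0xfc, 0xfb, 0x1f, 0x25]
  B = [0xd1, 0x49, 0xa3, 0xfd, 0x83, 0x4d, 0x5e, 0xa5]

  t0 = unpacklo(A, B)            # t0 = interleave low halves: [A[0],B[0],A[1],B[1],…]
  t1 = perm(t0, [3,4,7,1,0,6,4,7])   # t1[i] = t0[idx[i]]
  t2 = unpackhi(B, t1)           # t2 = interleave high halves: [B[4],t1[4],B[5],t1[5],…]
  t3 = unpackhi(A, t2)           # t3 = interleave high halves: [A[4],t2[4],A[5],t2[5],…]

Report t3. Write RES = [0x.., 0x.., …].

RES = [ 0xfc  0x5e  0xfb  0x8d  0x1f  0xa5  0x25  0xfd ]

→ t0 |20|d1|90|49|8d|a3|c4|fd|
→ t1 |49|8d|fd|d1|20|c4|8d|fd|
→ t2 |83|20|4d|c4|5e|8d|a5|fd|
→ t3 |fc|5e|fb|8d|1f|a5|25|fd|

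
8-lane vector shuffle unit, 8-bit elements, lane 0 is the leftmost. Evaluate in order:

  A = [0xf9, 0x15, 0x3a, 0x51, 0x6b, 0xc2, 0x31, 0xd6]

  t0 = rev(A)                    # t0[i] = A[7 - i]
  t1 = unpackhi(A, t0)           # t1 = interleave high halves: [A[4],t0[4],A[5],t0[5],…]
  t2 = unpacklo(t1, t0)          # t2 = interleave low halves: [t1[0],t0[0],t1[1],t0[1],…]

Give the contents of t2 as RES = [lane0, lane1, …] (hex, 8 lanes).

t0 = [0xd6, 0x31, 0xc2, 0x6b, 0x51, 0x3a, 0x15, 0xf9]
t1 = [0x6b, 0x51, 0xc2, 0x3a, 0x31, 0x15, 0xd6, 0xf9]
t2 = [0x6b, 0xd6, 0x51, 0x31, 0xc2, 0xc2, 0x3a, 0x6b]

RES = [0x6b, 0xd6, 0x51, 0x31, 0xc2, 0xc2, 0x3a, 0x6b]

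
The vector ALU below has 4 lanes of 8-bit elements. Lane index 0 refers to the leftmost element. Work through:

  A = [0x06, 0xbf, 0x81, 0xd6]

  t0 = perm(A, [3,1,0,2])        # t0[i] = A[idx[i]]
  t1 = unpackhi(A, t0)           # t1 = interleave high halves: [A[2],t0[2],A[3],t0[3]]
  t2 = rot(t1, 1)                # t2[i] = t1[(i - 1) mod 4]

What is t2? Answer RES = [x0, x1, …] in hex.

RES = [ 0x81  0x81  0x06  0xd6 ]

→ t0 |d6|bf|06|81|
→ t1 |81|06|d6|81|
→ t2 |81|81|06|d6|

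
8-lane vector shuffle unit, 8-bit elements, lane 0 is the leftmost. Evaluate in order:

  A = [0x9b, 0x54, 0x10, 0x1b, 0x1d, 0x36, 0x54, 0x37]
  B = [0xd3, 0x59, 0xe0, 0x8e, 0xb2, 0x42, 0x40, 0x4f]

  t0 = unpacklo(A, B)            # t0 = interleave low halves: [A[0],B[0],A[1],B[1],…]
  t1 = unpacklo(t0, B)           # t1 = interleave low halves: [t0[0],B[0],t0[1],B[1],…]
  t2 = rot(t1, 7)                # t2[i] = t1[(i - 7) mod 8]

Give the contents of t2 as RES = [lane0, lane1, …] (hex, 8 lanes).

→ t0 |9b|d3|54|59|10|e0|1b|8e|
→ t1 |9b|d3|d3|59|54|e0|59|8e|
→ t2 |d3|d3|59|54|e0|59|8e|9b|

RES = [0xd3, 0xd3, 0x59, 0x54, 0xe0, 0x59, 0x8e, 0x9b]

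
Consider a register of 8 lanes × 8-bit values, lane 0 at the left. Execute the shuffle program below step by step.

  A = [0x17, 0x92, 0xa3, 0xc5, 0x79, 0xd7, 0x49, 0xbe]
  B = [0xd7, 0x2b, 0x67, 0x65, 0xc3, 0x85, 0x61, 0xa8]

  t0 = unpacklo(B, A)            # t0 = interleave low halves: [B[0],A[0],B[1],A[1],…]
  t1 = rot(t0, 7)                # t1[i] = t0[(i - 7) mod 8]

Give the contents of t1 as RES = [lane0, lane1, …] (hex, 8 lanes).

t0 = [0xd7, 0x17, 0x2b, 0x92, 0x67, 0xa3, 0x65, 0xc5]
t1 = [0x17, 0x2b, 0x92, 0x67, 0xa3, 0x65, 0xc5, 0xd7]

RES = [0x17, 0x2b, 0x92, 0x67, 0xa3, 0x65, 0xc5, 0xd7]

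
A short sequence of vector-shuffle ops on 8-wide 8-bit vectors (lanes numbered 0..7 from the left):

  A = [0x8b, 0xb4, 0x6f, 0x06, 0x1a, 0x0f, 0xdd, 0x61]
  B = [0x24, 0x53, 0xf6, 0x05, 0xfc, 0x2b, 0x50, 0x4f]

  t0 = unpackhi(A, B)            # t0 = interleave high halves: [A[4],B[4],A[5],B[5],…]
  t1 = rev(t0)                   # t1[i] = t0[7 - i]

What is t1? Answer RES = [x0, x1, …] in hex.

→ t0 |1a|fc|0f|2b|dd|50|61|4f|
→ t1 |4f|61|50|dd|2b|0f|fc|1a|

RES = [0x4f, 0x61, 0x50, 0xdd, 0x2b, 0x0f, 0xfc, 0x1a]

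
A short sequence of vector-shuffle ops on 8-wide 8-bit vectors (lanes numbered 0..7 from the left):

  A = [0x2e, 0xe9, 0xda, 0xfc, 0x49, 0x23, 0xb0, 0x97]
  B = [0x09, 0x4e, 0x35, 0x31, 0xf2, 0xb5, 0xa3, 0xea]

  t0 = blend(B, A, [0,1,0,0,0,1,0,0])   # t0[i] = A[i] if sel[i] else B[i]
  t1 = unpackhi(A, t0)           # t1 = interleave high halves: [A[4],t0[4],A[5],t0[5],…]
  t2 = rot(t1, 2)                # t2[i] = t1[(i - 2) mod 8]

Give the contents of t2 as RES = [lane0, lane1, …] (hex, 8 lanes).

  t0: 09 e9 35 31 f2 23 a3 ea
  t1: 49 f2 23 23 b0 a3 97 ea
  t2: 97 ea 49 f2 23 23 b0 a3

RES = [0x97, 0xea, 0x49, 0xf2, 0x23, 0x23, 0xb0, 0xa3]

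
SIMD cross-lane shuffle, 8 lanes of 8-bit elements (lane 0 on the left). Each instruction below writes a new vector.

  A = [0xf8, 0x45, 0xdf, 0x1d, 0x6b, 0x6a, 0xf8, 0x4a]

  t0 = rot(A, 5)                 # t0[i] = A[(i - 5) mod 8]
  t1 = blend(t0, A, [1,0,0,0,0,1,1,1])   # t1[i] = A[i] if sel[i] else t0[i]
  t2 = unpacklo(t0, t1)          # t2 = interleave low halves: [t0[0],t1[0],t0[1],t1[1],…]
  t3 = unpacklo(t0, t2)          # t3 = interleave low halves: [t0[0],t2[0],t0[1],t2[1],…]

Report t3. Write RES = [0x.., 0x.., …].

RES = [ 0x1d  0x1d  0x6b  0xf8  0x6a  0x6b  0xf8  0x6b ]

→ t0 |1d|6b|6a|f8|4a|f8|45|df|
→ t1 |f8|6b|6a|f8|4a|6a|f8|4a|
→ t2 |1d|f8|6b|6b|6a|6a|f8|f8|
→ t3 |1d|1d|6b|f8|6a|6b|f8|6b|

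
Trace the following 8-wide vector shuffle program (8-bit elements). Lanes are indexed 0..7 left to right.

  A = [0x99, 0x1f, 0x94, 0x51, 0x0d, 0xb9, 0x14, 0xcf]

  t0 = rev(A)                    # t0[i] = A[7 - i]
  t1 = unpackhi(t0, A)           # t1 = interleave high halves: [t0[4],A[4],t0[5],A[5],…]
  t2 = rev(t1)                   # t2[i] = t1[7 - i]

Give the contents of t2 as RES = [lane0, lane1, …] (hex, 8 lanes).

  t0: cf 14 b9 0d 51 94 1f 99
  t1: 51 0d 94 b9 1f 14 99 cf
  t2: cf 99 14 1f b9 94 0d 51

RES = [0xcf, 0x99, 0x14, 0x1f, 0xb9, 0x94, 0x0d, 0x51]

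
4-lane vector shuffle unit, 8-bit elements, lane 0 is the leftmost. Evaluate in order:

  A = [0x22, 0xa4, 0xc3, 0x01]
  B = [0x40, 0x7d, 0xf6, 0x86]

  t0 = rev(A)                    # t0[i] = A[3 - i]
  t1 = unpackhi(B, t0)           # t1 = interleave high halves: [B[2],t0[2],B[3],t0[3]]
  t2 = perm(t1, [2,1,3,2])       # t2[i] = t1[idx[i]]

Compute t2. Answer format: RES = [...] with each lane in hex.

RES = [ 0x86  0xa4  0x22  0x86 ]

t0 = [0x01, 0xc3, 0xa4, 0x22]
t1 = [0xf6, 0xa4, 0x86, 0x22]
t2 = [0x86, 0xa4, 0x22, 0x86]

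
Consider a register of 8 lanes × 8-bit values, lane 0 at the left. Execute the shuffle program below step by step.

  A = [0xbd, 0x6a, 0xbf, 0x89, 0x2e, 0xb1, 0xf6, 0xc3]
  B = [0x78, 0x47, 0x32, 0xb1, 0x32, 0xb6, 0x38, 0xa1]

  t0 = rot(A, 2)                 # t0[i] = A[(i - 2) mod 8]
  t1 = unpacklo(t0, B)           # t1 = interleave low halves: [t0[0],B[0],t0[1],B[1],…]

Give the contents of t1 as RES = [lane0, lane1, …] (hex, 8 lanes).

RES = [0xf6, 0x78, 0xc3, 0x47, 0xbd, 0x32, 0x6a, 0xb1]

  t0: f6 c3 bd 6a bf 89 2e b1
  t1: f6 78 c3 47 bd 32 6a b1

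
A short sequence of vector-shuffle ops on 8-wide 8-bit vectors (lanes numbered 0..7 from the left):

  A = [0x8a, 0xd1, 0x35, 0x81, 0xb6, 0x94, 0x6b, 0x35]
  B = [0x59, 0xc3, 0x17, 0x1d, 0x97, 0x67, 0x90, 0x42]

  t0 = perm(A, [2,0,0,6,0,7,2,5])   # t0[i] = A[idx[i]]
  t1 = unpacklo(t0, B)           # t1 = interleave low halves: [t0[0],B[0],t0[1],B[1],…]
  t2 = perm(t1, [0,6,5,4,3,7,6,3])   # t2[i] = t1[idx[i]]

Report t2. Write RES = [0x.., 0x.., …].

RES = [0x35, 0x6b, 0x17, 0x8a, 0xc3, 0x1d, 0x6b, 0xc3]

t0 = [0x35, 0x8a, 0x8a, 0x6b, 0x8a, 0x35, 0x35, 0x94]
t1 = [0x35, 0x59, 0x8a, 0xc3, 0x8a, 0x17, 0x6b, 0x1d]
t2 = [0x35, 0x6b, 0x17, 0x8a, 0xc3, 0x1d, 0x6b, 0xc3]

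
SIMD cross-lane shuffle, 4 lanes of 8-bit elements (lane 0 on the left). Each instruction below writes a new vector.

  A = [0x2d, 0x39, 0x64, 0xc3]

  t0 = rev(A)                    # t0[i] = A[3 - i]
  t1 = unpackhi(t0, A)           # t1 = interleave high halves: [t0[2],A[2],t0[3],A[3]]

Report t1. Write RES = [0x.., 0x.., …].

RES = [ 0x39  0x64  0x2d  0xc3 ]

→ t0 |c3|64|39|2d|
→ t1 |39|64|2d|c3|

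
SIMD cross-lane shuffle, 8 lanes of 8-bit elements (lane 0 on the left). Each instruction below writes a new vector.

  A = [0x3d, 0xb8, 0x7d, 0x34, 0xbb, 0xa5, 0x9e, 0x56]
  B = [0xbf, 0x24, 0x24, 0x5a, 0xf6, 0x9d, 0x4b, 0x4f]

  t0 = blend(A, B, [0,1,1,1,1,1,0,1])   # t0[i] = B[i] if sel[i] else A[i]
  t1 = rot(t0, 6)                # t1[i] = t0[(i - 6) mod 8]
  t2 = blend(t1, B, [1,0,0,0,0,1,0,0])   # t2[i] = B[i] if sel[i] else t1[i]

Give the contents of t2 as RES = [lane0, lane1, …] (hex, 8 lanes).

RES = [0xbf, 0x5a, 0xf6, 0x9d, 0x9e, 0x9d, 0x3d, 0x24]

t0 = [0x3d, 0x24, 0x24, 0x5a, 0xf6, 0x9d, 0x9e, 0x4f]
t1 = [0x24, 0x5a, 0xf6, 0x9d, 0x9e, 0x4f, 0x3d, 0x24]
t2 = [0xbf, 0x5a, 0xf6, 0x9d, 0x9e, 0x9d, 0x3d, 0x24]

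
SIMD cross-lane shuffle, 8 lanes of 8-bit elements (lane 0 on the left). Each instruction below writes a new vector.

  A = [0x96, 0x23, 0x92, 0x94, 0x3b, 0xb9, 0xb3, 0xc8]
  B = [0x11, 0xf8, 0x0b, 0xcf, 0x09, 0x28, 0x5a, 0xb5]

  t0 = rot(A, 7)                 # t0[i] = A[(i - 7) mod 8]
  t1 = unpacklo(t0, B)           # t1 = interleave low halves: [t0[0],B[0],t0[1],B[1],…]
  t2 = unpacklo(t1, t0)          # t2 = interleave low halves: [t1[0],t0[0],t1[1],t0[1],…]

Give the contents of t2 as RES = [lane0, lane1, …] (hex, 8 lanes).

t0 = [0x23, 0x92, 0x94, 0x3b, 0xb9, 0xb3, 0xc8, 0x96]
t1 = [0x23, 0x11, 0x92, 0xf8, 0x94, 0x0b, 0x3b, 0xcf]
t2 = [0x23, 0x23, 0x11, 0x92, 0x92, 0x94, 0xf8, 0x3b]

RES = [ 0x23  0x23  0x11  0x92  0x92  0x94  0xf8  0x3b ]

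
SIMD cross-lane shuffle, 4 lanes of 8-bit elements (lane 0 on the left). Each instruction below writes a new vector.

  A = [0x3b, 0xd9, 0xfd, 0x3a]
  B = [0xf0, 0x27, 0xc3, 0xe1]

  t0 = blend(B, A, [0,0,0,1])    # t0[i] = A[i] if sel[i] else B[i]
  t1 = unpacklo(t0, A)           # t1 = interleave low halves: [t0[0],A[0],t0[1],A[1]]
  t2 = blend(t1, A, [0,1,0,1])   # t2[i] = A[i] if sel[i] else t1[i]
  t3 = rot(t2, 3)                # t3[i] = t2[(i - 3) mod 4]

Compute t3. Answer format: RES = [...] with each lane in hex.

→ t0 |f0|27|c3|3a|
→ t1 |f0|3b|27|d9|
→ t2 |f0|d9|27|3a|
→ t3 |d9|27|3a|f0|

RES = [ 0xd9  0x27  0x3a  0xf0 ]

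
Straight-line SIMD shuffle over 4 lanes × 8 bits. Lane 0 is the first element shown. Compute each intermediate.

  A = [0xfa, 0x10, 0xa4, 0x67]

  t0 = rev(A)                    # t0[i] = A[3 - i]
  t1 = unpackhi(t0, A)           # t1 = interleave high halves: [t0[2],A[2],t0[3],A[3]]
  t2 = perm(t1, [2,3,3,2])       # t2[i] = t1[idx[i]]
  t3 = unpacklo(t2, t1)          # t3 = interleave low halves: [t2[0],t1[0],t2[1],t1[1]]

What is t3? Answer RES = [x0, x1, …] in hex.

→ t0 |67|a4|10|fa|
→ t1 |10|a4|fa|67|
→ t2 |fa|67|67|fa|
→ t3 |fa|10|67|a4|

RES = [ 0xfa  0x10  0x67  0xa4 ]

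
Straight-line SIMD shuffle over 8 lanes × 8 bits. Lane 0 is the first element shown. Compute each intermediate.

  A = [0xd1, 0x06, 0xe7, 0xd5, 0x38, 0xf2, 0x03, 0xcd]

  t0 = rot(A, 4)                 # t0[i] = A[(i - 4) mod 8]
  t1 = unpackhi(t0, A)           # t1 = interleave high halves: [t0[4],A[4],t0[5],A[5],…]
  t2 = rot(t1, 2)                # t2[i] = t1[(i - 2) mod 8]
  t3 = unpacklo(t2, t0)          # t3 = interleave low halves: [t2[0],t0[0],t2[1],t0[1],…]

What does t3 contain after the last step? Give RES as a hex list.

RES = [ 0xd5  0x38  0xcd  0xf2  0xd1  0x03  0x38  0xcd ]

  t0: 38 f2 03 cd d1 06 e7 d5
  t1: d1 38 06 f2 e7 03 d5 cd
  t2: d5 cd d1 38 06 f2 e7 03
  t3: d5 38 cd f2 d1 03 38 cd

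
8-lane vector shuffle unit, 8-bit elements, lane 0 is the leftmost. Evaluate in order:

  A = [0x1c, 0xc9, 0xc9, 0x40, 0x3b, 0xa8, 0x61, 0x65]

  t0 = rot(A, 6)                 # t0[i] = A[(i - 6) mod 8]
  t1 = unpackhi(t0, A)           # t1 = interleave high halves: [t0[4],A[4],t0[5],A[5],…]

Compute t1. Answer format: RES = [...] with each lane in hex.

RES = [ 0x61  0x3b  0x65  0xa8  0x1c  0x61  0xc9  0x65 ]

  t0: c9 40 3b a8 61 65 1c c9
  t1: 61 3b 65 a8 1c 61 c9 65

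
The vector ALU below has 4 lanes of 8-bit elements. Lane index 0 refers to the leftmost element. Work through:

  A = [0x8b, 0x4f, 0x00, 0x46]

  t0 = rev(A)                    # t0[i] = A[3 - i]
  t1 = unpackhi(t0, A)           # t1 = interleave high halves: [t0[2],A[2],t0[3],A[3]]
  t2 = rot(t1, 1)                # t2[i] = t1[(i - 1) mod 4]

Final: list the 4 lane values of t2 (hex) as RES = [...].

RES = [0x46, 0x4f, 0x00, 0x8b]

  t0: 46 00 4f 8b
  t1: 4f 00 8b 46
  t2: 46 4f 00 8b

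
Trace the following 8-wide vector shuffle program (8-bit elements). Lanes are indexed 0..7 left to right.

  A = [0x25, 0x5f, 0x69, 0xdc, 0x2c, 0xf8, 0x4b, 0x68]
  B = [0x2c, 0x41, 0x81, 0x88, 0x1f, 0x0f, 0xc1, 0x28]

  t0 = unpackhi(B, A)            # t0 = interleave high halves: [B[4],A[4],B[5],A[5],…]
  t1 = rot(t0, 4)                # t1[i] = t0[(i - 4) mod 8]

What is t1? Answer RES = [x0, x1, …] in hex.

RES = [ 0xc1  0x4b  0x28  0x68  0x1f  0x2c  0x0f  0xf8 ]

→ t0 |1f|2c|0f|f8|c1|4b|28|68|
→ t1 |c1|4b|28|68|1f|2c|0f|f8|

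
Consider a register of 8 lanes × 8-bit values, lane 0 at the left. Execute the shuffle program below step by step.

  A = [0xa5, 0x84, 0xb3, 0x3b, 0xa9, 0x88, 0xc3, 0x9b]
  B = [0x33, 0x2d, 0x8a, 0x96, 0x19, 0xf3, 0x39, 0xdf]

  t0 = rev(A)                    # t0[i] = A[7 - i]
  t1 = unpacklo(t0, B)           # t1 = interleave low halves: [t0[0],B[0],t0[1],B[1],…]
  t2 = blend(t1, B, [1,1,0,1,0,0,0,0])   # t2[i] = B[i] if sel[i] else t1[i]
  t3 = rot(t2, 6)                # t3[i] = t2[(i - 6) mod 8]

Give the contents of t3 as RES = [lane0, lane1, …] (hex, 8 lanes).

t0 = [0x9b, 0xc3, 0x88, 0xa9, 0x3b, 0xb3, 0x84, 0xa5]
t1 = [0x9b, 0x33, 0xc3, 0x2d, 0x88, 0x8a, 0xa9, 0x96]
t2 = [0x33, 0x2d, 0xc3, 0x96, 0x88, 0x8a, 0xa9, 0x96]
t3 = [0xc3, 0x96, 0x88, 0x8a, 0xa9, 0x96, 0x33, 0x2d]

RES = [ 0xc3  0x96  0x88  0x8a  0xa9  0x96  0x33  0x2d ]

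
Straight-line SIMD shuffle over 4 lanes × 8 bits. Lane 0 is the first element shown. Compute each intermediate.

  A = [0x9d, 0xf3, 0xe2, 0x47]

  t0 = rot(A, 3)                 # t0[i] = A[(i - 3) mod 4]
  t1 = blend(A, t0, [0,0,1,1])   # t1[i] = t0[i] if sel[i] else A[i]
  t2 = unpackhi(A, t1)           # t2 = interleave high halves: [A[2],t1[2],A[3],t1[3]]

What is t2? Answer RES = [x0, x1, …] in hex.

t0 = [0xf3, 0xe2, 0x47, 0x9d]
t1 = [0x9d, 0xf3, 0x47, 0x9d]
t2 = [0xe2, 0x47, 0x47, 0x9d]

RES = [ 0xe2  0x47  0x47  0x9d ]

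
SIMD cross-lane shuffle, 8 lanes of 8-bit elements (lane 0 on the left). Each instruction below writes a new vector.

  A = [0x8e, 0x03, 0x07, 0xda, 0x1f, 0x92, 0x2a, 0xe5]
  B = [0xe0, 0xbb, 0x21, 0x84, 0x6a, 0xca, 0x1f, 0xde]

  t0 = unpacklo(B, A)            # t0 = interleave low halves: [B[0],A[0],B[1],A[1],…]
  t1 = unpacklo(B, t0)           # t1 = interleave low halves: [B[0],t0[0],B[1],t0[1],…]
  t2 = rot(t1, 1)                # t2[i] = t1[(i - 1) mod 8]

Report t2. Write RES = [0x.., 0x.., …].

RES = [0x03, 0xe0, 0xe0, 0xbb, 0x8e, 0x21, 0xbb, 0x84]

→ t0 |e0|8e|bb|03|21|07|84|da|
→ t1 |e0|e0|bb|8e|21|bb|84|03|
→ t2 |03|e0|e0|bb|8e|21|bb|84|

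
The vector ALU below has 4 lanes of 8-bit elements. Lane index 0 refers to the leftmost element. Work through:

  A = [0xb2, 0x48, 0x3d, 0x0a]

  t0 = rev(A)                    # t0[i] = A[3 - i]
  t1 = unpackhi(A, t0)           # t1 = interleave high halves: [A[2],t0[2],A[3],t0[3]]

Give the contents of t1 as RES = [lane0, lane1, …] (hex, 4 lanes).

t0 = [0x0a, 0x3d, 0x48, 0xb2]
t1 = [0x3d, 0x48, 0x0a, 0xb2]

RES = [0x3d, 0x48, 0x0a, 0xb2]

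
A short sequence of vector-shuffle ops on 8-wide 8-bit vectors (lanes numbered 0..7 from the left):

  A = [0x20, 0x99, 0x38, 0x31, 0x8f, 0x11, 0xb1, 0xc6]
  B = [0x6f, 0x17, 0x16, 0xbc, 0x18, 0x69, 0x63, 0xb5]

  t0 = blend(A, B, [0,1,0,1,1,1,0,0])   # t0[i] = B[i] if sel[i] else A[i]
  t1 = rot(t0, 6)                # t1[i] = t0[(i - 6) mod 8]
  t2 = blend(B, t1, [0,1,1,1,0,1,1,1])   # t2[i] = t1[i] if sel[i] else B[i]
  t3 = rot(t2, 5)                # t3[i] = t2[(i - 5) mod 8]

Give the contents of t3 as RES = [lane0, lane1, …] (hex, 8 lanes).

t0 = [0x20, 0x17, 0x38, 0xbc, 0x18, 0x69, 0xb1, 0xc6]
t1 = [0x38, 0xbc, 0x18, 0x69, 0xb1, 0xc6, 0x20, 0x17]
t2 = [0x6f, 0xbc, 0x18, 0x69, 0x18, 0xc6, 0x20, 0x17]
t3 = [0x69, 0x18, 0xc6, 0x20, 0x17, 0x6f, 0xbc, 0x18]

RES = [ 0x69  0x18  0xc6  0x20  0x17  0x6f  0xbc  0x18 ]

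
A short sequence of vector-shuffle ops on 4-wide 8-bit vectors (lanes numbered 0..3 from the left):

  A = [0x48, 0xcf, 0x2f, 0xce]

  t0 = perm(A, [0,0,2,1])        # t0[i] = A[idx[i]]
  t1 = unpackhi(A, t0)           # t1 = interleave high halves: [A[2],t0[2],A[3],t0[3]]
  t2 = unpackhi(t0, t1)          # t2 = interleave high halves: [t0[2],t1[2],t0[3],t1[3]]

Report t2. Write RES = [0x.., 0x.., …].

RES = [ 0x2f  0xce  0xcf  0xcf ]

→ t0 |48|48|2f|cf|
→ t1 |2f|2f|ce|cf|
→ t2 |2f|ce|cf|cf|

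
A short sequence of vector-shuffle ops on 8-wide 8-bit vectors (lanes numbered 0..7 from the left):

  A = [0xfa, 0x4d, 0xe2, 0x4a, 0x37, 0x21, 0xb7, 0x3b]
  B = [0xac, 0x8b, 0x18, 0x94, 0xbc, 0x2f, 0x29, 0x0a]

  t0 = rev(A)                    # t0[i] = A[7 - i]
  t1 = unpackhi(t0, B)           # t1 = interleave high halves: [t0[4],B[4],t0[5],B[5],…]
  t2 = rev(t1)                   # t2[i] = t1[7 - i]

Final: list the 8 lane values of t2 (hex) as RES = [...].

  t0: 3b b7 21 37 4a e2 4d fa
  t1: 4a bc e2 2f 4d 29 fa 0a
  t2: 0a fa 29 4d 2f e2 bc 4a

RES = [0x0a, 0xfa, 0x29, 0x4d, 0x2f, 0xe2, 0xbc, 0x4a]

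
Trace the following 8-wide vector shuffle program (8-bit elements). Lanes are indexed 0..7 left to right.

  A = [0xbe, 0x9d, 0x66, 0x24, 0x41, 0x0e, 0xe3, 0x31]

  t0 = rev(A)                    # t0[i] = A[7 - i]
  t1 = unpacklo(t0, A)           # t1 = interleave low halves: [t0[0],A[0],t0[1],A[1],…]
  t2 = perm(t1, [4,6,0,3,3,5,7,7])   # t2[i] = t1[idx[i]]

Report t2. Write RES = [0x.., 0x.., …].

→ t0 |31|e3|0e|41|24|66|9d|be|
→ t1 |31|be|e3|9d|0e|66|41|24|
→ t2 |0e|41|31|9d|9d|66|24|24|

RES = [0x0e, 0x41, 0x31, 0x9d, 0x9d, 0x66, 0x24, 0x24]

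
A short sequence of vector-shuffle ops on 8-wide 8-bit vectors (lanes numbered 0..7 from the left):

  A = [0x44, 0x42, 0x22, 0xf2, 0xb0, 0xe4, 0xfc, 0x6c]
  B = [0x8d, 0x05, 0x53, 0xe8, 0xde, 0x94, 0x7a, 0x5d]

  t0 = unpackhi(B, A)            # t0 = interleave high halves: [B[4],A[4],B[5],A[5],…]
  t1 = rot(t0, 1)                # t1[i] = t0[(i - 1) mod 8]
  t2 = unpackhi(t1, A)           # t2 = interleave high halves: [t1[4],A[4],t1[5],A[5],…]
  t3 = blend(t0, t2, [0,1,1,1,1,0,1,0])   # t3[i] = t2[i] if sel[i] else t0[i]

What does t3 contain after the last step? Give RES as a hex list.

RES = [ 0xde  0xb0  0x7a  0xe4  0xfc  0xfc  0x5d  0x6c ]

→ t0 |de|b0|94|e4|7a|fc|5d|6c|
→ t1 |6c|de|b0|94|e4|7a|fc|5d|
→ t2 |e4|b0|7a|e4|fc|fc|5d|6c|
→ t3 |de|b0|7a|e4|fc|fc|5d|6c|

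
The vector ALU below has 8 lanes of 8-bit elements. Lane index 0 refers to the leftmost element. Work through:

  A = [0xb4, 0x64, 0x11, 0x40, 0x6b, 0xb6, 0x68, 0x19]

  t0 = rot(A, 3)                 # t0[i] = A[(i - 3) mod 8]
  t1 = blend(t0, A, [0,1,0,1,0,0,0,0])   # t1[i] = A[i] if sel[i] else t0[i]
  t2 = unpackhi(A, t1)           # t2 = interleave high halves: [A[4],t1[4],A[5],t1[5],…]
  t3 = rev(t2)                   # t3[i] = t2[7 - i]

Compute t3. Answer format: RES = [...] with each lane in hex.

RES = [0x6b, 0x19, 0x40, 0x68, 0x11, 0xb6, 0x64, 0x6b]

→ t0 |b6|68|19|b4|64|11|40|6b|
→ t1 |b6|64|19|40|64|11|40|6b|
→ t2 |6b|64|b6|11|68|40|19|6b|
→ t3 |6b|19|40|68|11|b6|64|6b|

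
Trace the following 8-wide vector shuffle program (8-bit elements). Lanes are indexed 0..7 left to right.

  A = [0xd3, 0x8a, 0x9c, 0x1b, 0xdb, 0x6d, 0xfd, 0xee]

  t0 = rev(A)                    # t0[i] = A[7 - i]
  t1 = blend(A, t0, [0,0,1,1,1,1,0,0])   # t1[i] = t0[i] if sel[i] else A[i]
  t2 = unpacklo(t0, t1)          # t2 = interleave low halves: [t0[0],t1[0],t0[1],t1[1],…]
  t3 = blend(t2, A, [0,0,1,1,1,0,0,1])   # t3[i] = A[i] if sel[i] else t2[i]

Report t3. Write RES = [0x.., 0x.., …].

  t0: ee fd 6d db 1b 9c 8a d3
  t1: d3 8a 6d db 1b 9c fd ee
  t2: ee d3 fd 8a 6d 6d db db
  t3: ee d3 9c 1b db 6d db ee

RES = [0xee, 0xd3, 0x9c, 0x1b, 0xdb, 0x6d, 0xdb, 0xee]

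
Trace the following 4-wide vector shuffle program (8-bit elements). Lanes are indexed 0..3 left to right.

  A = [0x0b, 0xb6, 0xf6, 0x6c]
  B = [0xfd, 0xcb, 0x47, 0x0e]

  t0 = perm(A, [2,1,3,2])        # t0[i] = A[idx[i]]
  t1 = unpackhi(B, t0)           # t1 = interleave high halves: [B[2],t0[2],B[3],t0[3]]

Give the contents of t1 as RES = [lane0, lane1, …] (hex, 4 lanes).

RES = [0x47, 0x6c, 0x0e, 0xf6]

  t0: f6 b6 6c f6
  t1: 47 6c 0e f6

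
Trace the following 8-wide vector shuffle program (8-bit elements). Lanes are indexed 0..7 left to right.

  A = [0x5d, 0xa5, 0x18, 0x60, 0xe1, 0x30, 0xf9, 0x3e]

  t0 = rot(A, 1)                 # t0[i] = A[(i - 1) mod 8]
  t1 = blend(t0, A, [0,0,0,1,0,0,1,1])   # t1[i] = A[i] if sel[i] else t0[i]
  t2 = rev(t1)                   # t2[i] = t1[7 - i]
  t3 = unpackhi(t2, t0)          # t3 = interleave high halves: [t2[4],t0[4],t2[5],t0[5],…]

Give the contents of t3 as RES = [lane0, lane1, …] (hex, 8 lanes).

→ t0 |3e|5d|a5|18|60|e1|30|f9|
→ t1 |3e|5d|a5|60|60|e1|f9|3e|
→ t2 |3e|f9|e1|60|60|a5|5d|3e|
→ t3 |60|60|a5|e1|5d|30|3e|f9|

RES = [0x60, 0x60, 0xa5, 0xe1, 0x5d, 0x30, 0x3e, 0xf9]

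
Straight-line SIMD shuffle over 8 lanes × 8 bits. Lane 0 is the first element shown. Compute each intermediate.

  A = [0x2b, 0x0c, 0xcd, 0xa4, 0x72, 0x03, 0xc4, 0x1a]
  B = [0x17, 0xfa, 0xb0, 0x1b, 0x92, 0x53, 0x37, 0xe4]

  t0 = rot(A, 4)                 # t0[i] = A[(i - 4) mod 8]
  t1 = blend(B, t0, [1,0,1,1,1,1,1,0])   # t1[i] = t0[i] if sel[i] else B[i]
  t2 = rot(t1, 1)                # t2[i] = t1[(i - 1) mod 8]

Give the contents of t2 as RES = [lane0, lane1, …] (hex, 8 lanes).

t0 = [0x72, 0x03, 0xc4, 0x1a, 0x2b, 0x0c, 0xcd, 0xa4]
t1 = [0x72, 0xfa, 0xc4, 0x1a, 0x2b, 0x0c, 0xcd, 0xe4]
t2 = [0xe4, 0x72, 0xfa, 0xc4, 0x1a, 0x2b, 0x0c, 0xcd]

RES = [0xe4, 0x72, 0xfa, 0xc4, 0x1a, 0x2b, 0x0c, 0xcd]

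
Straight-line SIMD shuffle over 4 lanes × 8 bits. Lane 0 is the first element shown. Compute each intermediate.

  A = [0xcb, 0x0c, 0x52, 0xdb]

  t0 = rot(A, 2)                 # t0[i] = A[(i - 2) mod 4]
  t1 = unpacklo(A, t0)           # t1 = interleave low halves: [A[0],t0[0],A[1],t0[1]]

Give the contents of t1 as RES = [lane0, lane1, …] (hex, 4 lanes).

RES = [0xcb, 0x52, 0x0c, 0xdb]

t0 = [0x52, 0xdb, 0xcb, 0x0c]
t1 = [0xcb, 0x52, 0x0c, 0xdb]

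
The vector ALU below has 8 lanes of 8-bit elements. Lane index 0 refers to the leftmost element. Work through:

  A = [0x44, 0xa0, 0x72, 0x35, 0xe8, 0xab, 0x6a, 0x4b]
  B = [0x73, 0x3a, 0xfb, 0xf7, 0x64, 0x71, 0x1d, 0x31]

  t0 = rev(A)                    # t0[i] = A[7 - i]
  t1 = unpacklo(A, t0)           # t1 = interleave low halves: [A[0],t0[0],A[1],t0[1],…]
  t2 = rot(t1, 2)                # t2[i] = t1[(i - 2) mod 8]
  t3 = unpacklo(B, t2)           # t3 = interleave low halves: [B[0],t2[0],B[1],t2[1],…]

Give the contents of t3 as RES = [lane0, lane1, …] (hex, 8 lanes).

t0 = [0x4b, 0x6a, 0xab, 0xe8, 0x35, 0x72, 0xa0, 0x44]
t1 = [0x44, 0x4b, 0xa0, 0x6a, 0x72, 0xab, 0x35, 0xe8]
t2 = [0x35, 0xe8, 0x44, 0x4b, 0xa0, 0x6a, 0x72, 0xab]
t3 = [0x73, 0x35, 0x3a, 0xe8, 0xfb, 0x44, 0xf7, 0x4b]

RES = [0x73, 0x35, 0x3a, 0xe8, 0xfb, 0x44, 0xf7, 0x4b]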